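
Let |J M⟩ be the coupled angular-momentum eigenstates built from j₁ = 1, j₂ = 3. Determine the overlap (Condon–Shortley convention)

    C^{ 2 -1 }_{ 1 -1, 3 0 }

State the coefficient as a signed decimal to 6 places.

j₁+j₂−J=2  J+j₁−j₂=0  J−j₁+j₂=4  j₁+j₂+J+1=7
(j₁±m₁, j₂±m₂, J±M) = (0,2,3,3,1,3)
P² = 144/7
sum k=2..2:
  [2] +1/12 = 1/12
S = 1/12
C² = P²·S² = 1/7 ; C = +0.377964

+0.377964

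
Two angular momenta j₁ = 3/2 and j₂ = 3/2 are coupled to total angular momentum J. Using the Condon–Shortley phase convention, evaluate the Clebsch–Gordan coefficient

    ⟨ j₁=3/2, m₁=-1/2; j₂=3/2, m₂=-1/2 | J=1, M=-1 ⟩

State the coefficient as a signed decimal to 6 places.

j₁+j₂−J=2  J+j₁−j₂=1  J−j₁+j₂=1  j₁+j₂+J+1=5
(j₁±m₁, j₂±m₂, J±M) = (1,2,1,2,0,2)
P² = 2/5
sum k=1..1:
  [1] −1/1 = -1
S = -1
C² = P²·S² = 2/5 ; C = -0.632456

−√(2/5) ≈ -0.632456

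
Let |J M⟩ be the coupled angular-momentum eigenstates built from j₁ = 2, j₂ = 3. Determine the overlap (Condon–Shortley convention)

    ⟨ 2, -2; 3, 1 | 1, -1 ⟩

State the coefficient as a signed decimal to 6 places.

+0.169031

triangle: 4!*0!*2!/7! = 48/5040
(j±m)!: 0!*4!*4!*2!*0!*2! = 2304
prefactor² = (2J+1)*Δ*N² = 2304/35
  k=4: +1/(4!*0!*0!*0!*0!*2!) = 1/48
Σ = 1/48  ⇒  CG² = 2304/35*1/48² = 1/35
CG = +√(1/35) = +0.169031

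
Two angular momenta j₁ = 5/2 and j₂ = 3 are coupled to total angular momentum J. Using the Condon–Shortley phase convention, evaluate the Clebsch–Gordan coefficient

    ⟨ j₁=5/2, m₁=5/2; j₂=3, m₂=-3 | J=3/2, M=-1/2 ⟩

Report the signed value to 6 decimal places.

+√(5/14) ≈ +0.597614

j₁+j₂−J=4  J+j₁−j₂=1  J−j₁+j₂=2  j₁+j₂+J+1=8
(j₁±m₁, j₂±m₂, J±M) = (5,0,0,6,1,2)
P² = 5760/7
sum k=0..0:
  [0] +1/48 = 1/48
S = 1/48
C² = P²·S² = 5/14 ; C = +0.597614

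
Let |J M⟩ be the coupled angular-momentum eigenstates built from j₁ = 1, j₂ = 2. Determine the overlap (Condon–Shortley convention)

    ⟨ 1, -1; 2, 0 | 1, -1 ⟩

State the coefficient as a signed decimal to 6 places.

+√(1/10) ≈ +0.316228

triangle: 2!·0!·2!/5! = 4/120
(j±m)!: 0!·2!·2!·2!·0!·2! = 16
prefactor² = (2J+1)·Δ·N² = 8/5
  k=2: +1/(2!·0!·0!·0!·0!·2!) = 1/4
Σ = 1/4  ⇒  CG² = 8/5·1/4² = 1/10
CG = +√(1/10) = +0.316228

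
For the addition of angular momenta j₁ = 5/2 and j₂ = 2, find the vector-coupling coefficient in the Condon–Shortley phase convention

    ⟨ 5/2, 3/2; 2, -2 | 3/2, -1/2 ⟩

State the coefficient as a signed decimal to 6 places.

+√(32/105) = +0.552052

triangle: 3!·2!·1!/7! = 12/5040
(j±m)!: 4!·1!·0!·4!·1!·2! = 1152
prefactor² = (2J+1)·Δ·N² = 384/35
  k=0: +1/(0!·3!·1!·0!·1!·1!) = 1/6
Σ = 1/6  ⇒  CG² = 384/35·1/6² = 32/105
CG = +√(32/105) = +0.552052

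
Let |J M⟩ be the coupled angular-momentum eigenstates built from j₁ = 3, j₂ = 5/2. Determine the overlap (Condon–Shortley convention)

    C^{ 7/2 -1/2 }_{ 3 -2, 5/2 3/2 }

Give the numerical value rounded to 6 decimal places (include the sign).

+0.563436  (= +√(20/63))

j₁+j₂−J=2  J+j₁−j₂=4  J−j₁+j₂=3  j₁+j₂+J+1=10
(j₁±m₁, j₂±m₂, J±M) = (1,5,4,1,3,4)
P² = 9216/35
sum k=1..2:
  [1] −1/144 = -1/144
  [2] +1/24 = 1/24
S = 5/144
C² = P²·S² = 20/63 ; C = +0.563436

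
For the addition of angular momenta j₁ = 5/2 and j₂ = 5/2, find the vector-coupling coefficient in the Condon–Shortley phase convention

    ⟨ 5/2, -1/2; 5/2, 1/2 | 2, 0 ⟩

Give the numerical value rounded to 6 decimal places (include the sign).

√[5·3!2!2!/8! · 2!3!3!2!2!2!] = √(12/7)
  +(−1)^1/∏(1,2,2,2,0,0)! = -1/8  (running -1/8)
  +(−1)^2/∏(2,1,1,1,1,1)! = 1/2  (running 3/8)
  +(−1)^3/∏(3,0,0,0,2,2)! = -1/24  (running 1/3)
⟨..|..⟩ = √(12/7)·(1/3) = +0.436436

+√(4/21) = +0.436436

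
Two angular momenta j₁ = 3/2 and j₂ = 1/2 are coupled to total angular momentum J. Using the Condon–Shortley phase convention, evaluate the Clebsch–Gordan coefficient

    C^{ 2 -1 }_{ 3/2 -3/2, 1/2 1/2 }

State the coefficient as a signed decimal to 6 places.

+0.500000

√[5·0!3!1!/5! · 0!3!1!0!1!3!] = √(9)
  +(−1)^0/∏(0,0,3,1,0,0)! = 1/6  (running 1/6)
⟨..|..⟩ = √(9)·(1/6) = +0.500000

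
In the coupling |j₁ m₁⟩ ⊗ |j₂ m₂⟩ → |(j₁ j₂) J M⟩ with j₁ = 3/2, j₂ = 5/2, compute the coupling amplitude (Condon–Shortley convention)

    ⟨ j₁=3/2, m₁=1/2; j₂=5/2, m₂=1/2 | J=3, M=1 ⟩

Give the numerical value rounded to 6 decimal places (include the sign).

triangle: 1!·2!·4!/8! = 48/40320
(j±m)!: 2!·1!·3!·2!·4!·2! = 1152
prefactor² = (2J+1)·Δ·N² = 48/5
  k=0: +1/(0!·1!·1!·3!·1!·1!) = 1/6
  k=1: −1/(1!·0!·0!·2!·2!·2!) = -1/8
Σ = 1/24  ⇒  CG² = 48/5·1/24² = 1/60
CG = +√(1/60) = +0.129099

+√(1/60) = +0.129099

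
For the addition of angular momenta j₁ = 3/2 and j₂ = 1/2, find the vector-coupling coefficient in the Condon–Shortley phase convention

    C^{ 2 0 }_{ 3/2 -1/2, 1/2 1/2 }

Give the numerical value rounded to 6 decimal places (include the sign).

+0.707107  (= +√(1/2))

triangle: 0!·3!·1!/5! = 6/120
(j±m)!: 1!·2!·1!·0!·2!·2! = 8
prefactor² = (2J+1)·Δ·N² = 2
  k=0: +1/(0!·0!·2!·1!·1!·0!) = 1/2
Σ = 1/2  ⇒  CG² = 2·1/2² = 1/2
CG = +√(1/2) = +0.707107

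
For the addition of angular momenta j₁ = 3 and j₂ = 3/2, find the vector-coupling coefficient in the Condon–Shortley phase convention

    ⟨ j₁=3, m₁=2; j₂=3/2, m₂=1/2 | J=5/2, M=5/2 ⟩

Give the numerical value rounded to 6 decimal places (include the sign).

j₁+j₂−J=2  J+j₁−j₂=4  J−j₁+j₂=1  j₁+j₂+J+1=8
(j₁±m₁, j₂±m₂, J±M) = (5,1,2,1,5,0)
P² = 1440/7
sum k=1..1:
  [1] −1/24 = -1/24
S = -1/24
C² = P²·S² = 5/14 ; C = -0.597614

−√(5/14) = -0.597614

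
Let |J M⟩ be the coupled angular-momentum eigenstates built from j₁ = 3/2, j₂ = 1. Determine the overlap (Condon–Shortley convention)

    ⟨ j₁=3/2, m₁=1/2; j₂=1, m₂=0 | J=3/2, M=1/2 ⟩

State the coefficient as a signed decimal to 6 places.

j₁+j₂−J=1  J+j₁−j₂=2  J−j₁+j₂=1  j₁+j₂+J+1=5
(j₁±m₁, j₂±m₂, J±M) = (2,1,1,1,2,1)
P² = 4/15
sum k=0..1:
  [0] +1/1 = 1
  [1] −1/2 = -1/2
S = 1/2
C² = P²·S² = 1/15 ; C = +0.258199

+0.258199  (= +√(1/15))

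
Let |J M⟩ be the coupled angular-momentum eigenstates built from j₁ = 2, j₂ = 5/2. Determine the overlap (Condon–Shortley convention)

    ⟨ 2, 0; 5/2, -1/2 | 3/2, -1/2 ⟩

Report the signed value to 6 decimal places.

-0.239046  (= −√(2/35))

√[4·3!1!2!/7! · 2!2!2!3!1!2!] = √(32/35)
  +(−1)^1/∏(1,2,1,1,0,1)! = -1/2  (running -1/2)
  +(−1)^2/∏(2,1,0,0,1,2)! = 1/4  (running -1/4)
⟨..|..⟩ = √(32/35)·(-1/4) = -0.239046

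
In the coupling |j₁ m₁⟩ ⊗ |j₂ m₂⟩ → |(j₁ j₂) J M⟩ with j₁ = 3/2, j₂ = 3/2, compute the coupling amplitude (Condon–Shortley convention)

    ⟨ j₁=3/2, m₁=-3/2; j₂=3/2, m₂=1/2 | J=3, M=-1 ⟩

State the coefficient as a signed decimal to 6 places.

+√(1/5) ≈ +0.447214

triangle: 0!·3!·3!/7! = 36/5040
(j±m)!: 0!·3!·2!·1!·2!·4! = 576
prefactor² = (2J+1)·Δ·N² = 144/5
  k=0: +1/(0!·0!·3!·2!·0!·1!) = 1/12
Σ = 1/12  ⇒  CG² = 144/5·1/12² = 1/5
CG = +√(1/5) = +0.447214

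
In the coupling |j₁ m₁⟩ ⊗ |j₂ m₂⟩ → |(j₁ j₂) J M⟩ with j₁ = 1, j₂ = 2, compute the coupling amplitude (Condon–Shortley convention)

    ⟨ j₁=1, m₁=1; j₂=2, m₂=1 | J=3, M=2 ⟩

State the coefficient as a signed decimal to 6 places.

+0.816497

triangle: 0!×2!×4!/7! = 48/5040
(j±m)!: 2!×0!×3!×1!×5!×1! = 1440
prefactor² = (2J+1)×Δ×N² = 96
  k=0: +1/(0!×0!×0!×3!×2!×1!) = 1/12
Σ = 1/12  ⇒  CG² = 96×1/12² = 2/3
CG = +√(2/3) = +0.816497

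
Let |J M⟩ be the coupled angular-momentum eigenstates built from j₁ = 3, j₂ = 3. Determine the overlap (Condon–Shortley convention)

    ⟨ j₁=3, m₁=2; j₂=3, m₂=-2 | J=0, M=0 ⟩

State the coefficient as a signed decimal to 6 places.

−√(1/7) = -0.377964

√[1·6!0!0!/7! · 5!1!1!5!0!0!] = √(14400/7)
  +(−1)^1/∏(1,5,0,0,0,0)! = -1/120  (running -1/120)
⟨..|..⟩ = √(14400/7)·(-1/120) = -0.377964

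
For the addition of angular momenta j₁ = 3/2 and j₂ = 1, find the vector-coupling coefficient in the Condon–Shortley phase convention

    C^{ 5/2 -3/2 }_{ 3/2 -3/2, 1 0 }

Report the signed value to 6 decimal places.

+0.632456  (= +√(2/5))

j₁+j₂−J=0  J+j₁−j₂=3  J−j₁+j₂=2  j₁+j₂+J+1=6
(j₁±m₁, j₂±m₂, J±M) = (0,3,1,1,1,4)
P² = 72/5
sum k=0..0:
  [0] +1/6 = 1/6
S = 1/6
C² = P²·S² = 2/5 ; C = +0.632456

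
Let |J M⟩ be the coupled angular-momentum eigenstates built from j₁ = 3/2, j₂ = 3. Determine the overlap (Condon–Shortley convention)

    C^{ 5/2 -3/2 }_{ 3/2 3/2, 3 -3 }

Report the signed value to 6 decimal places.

triangle: 2!·1!·4!/8! = 48/40320
(j±m)!: 3!·0!·0!·6!·1!·4! = 103680
prefactor² = (2J+1)·Δ·N² = 5184/7
  k=0: +1/(0!·2!·0!·0!·1!·4!) = 1/48
Σ = 1/48  ⇒  CG² = 5184/7·1/48² = 9/28
CG = +√(9/28) = +0.566947

+√(9/28) ≈ +0.566947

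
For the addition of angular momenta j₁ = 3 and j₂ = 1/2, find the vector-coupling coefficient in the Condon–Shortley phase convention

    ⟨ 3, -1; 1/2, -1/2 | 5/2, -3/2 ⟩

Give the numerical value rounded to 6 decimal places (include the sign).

+0.534522  (= +√(2/7))

j₁+j₂−J=1  J+j₁−j₂=5  J−j₁+j₂=0  j₁+j₂+J+1=7
(j₁±m₁, j₂±m₂, J±M) = (2,4,0,1,1,4)
P² = 1152/7
sum k=0..0:
  [0] +1/24 = 1/24
S = 1/24
C² = P²·S² = 2/7 ; C = +0.534522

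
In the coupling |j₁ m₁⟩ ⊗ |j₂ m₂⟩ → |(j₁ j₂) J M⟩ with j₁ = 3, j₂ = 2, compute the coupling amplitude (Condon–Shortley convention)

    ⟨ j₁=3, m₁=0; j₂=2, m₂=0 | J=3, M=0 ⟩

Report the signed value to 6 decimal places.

triangle: 2!*4!*2!/9! = 96/362880
(j±m)!: 3!*3!*2!*2!*3!*3! = 5184
prefactor² = (2J+1)*Δ*N² = 48/5
  k=0: +1/(0!*2!*3!*2!*1!*0!) = 1/24
  k=1: −1/(1!*1!*2!*1!*2!*1!) = -1/4
  k=2: +1/(2!*0!*1!*0!*3!*2!) = 1/24
Σ = -1/6  ⇒  CG² = 48/5*(-1/6)² = 4/15
CG = −√(4/15) = -0.516398

−√(4/15) ≈ -0.516398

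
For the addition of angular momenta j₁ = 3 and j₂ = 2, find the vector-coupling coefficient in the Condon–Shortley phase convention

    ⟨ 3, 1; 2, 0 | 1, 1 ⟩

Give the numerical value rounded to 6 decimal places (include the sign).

+0.414039  (= +√(6/35))

triangle: 4!·2!·0!/7! = 48/5040
(j±m)!: 4!·2!·2!·2!·2!·0! = 384
prefactor² = (2J+1)·Δ·N² = 384/35
  k=2: +1/(2!·2!·0!·0!·2!·0!) = 1/8
Σ = 1/8  ⇒  CG² = 384/35·1/8² = 6/35
CG = +√(6/35) = +0.414039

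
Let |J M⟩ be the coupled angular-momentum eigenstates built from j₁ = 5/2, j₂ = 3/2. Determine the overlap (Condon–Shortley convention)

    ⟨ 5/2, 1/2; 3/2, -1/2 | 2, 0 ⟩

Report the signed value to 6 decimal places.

j₁+j₂−J=2  J+j₁−j₂=3  J−j₁+j₂=1  j₁+j₂+J+1=7
(j₁±m₁, j₂±m₂, J±M) = (3,2,1,2,2,2)
P² = 8/7
sum k=0..1:
  [0] +1/4 = 1/4
  [1] −1/2 = -1/2
S = -1/4
C² = P²·S² = 1/14 ; C = -0.267261

−√(1/14) ≈ -0.267261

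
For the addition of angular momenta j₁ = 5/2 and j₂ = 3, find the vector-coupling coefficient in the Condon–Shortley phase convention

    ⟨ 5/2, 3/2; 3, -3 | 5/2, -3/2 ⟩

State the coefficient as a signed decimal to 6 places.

√[6·3!2!3!/9! · 4!1!0!6!1!4!] = √(3456/7)
  +(−1)^0/∏(0,3,1,0,1,3)! = 1/36  (running 1/36)
⟨..|..⟩ = √(3456/7)·(1/36) = +0.617213

+0.617213  (= +√(8/21))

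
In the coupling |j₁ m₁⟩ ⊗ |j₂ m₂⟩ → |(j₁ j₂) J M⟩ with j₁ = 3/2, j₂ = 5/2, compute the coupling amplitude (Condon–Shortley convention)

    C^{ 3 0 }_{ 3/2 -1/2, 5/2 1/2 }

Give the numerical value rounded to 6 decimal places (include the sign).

−√(1/5) = -0.447214

triangle: 1!×2!×4!/8! = 48/40320
(j±m)!: 1!×2!×3!×2!×3!×3! = 864
prefactor² = (2J+1)×Δ×N² = 36/5
  k=0: +1/(0!×1!×2!×3!×0!×1!) = 1/12
  k=1: −1/(1!×0!×1!×2!×1!×2!) = -1/4
Σ = -1/6  ⇒  CG² = 36/5×(-1/6)² = 1/5
CG = −√(1/5) = -0.447214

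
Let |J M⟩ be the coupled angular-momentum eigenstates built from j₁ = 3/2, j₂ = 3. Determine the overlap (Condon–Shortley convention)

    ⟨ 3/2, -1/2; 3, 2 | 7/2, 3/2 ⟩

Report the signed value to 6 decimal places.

√[8·1!2!5!/9! · 1!2!5!1!5!2!] = √(6400/21)
  +(−1)^0/∏(0,1,2,5,0,0)! = 1/240  (running 1/240)
  +(−1)^1/∏(1,0,1,4,1,1)! = -1/24  (running -3/80)
⟨..|..⟩ = √(6400/21)·(-3/80) = -0.654654

-0.654654  (= −√(3/7))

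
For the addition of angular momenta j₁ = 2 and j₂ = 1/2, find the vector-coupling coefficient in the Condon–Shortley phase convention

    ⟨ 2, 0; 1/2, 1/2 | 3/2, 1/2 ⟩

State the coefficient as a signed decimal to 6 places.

√[4·1!3!0!/5! · 2!2!1!0!2!1!] = √(8/5)
  +(−1)^1/∏(1,0,1,0,2,0)! = -1/2  (running -1/2)
⟨..|..⟩ = √(8/5)·(-1/2) = -0.632456

−√(2/5) = -0.632456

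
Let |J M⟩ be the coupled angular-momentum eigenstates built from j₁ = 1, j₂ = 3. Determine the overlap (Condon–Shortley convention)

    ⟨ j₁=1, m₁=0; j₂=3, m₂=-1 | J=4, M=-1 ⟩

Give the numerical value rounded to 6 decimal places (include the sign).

+√(15/28) ≈ +0.731925

j₁+j₂−J=0  J+j₁−j₂=2  J−j₁+j₂=6  j₁+j₂+J+1=9
(j₁±m₁, j₂±m₂, J±M) = (1,1,2,4,3,5)
P² = 8640/7
sum k=0..0:
  [0] +1/48 = 1/48
S = 1/48
C² = P²·S² = 15/28 ; C = +0.731925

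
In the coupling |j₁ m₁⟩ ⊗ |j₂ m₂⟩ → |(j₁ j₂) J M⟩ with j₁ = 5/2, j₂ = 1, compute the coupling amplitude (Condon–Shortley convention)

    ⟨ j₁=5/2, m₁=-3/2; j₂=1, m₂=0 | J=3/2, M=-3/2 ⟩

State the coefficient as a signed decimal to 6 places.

-0.516398  (= −√(4/15))

triangle: 2!*3!*0!/6! = 12/720
(j±m)!: 1!*4!*1!*1!*0!*3! = 144
prefactor² = (2J+1)*Δ*N² = 48/5
  k=1: −1/(1!*1!*3!*0!*0!*0!) = -1/6
Σ = -1/6  ⇒  CG² = 48/5*(-1/6)² = 4/15
CG = −√(4/15) = -0.516398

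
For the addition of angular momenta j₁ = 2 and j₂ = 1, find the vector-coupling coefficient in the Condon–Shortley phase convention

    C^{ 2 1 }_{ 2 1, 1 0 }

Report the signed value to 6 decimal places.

+0.408248  (= +√(1/6))

j₁+j₂−J=1  J+j₁−j₂=3  J−j₁+j₂=1  j₁+j₂+J+1=6
(j₁±m₁, j₂±m₂, J±M) = (3,1,1,1,3,1)
P² = 3/2
sum k=0..1:
  [0] +1/2 = 1/2
  [1] −1/6 = -1/6
S = 1/3
C² = P²·S² = 1/6 ; C = +0.408248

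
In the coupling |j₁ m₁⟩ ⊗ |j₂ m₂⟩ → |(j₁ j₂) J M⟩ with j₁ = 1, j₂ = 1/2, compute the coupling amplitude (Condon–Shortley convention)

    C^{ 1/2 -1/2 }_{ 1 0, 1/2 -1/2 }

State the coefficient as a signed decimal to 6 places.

j₁+j₂−J=1  J+j₁−j₂=1  J−j₁+j₂=0  j₁+j₂+J+1=3
(j₁±m₁, j₂±m₂, J±M) = (1,1,0,1,0,1)
P² = 1/3
sum k=0..0:
  [0] +1/1 = 1
S = 1
C² = P²·S² = 1/3 ; C = +0.577350

+0.577350  (= +√(1/3))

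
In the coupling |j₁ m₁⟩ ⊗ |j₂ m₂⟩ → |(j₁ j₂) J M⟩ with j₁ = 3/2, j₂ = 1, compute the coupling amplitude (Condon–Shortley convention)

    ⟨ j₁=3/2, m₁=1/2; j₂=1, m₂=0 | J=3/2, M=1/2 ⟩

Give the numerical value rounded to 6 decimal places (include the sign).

+0.258199  (= +√(1/15))

√[4·1!2!1!/5! · 2!1!1!1!2!1!] = √(4/15)
  +(−1)^0/∏(0,1,1,1,1,0)! = 1  (running 1)
  +(−1)^1/∏(1,0,0,0,2,1)! = -1/2  (running 1/2)
⟨..|..⟩ = √(4/15)·(1/2) = +0.258199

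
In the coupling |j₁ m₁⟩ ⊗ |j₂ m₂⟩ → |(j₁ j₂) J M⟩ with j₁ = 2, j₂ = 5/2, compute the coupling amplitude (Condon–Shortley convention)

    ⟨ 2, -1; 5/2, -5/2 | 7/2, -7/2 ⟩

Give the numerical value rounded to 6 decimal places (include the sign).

√[8·1!3!4!/9! · 1!3!0!5!0!7!] = √(11520)
  +(−1)^0/∏(0,1,3,0,0,4)! = 1/144  (running 1/144)
⟨..|..⟩ = √(11520)·(1/144) = +0.745356

+0.745356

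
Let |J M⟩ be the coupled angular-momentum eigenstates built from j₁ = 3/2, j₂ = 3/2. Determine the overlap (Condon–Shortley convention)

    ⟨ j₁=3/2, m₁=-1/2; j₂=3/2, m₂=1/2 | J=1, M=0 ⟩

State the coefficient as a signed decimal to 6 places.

−√(1/20) = -0.223607

√[3·2!1!1!/5! · 1!2!2!1!1!1!] = √(1/5)
  +(−1)^1/∏(1,1,1,1,0,0)! = -1  (running -1)
  +(−1)^2/∏(2,0,0,0,1,1)! = 1/2  (running -1/2)
⟨..|..⟩ = √(1/5)·(-1/2) = -0.223607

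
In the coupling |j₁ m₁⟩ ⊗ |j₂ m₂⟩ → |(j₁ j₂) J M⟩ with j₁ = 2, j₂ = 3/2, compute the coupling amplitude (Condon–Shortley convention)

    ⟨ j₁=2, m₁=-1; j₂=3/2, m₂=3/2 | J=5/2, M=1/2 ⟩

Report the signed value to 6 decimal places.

√[6·1!3!2!/7! · 1!3!3!0!3!2!] = √(216/35)
  +(−1)^1/∏(1,0,2,2,1,0)! = -1/4  (running -1/4)
⟨..|..⟩ = √(216/35)·(-1/4) = -0.621059

−√(27/70) ≈ -0.621059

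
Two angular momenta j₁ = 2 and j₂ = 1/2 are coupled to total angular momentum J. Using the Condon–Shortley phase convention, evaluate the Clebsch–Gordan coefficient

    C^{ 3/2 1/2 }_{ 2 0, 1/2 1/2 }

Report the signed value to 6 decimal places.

−√(2/5) ≈ -0.632456

j₁+j₂−J=1  J+j₁−j₂=3  J−j₁+j₂=0  j₁+j₂+J+1=5
(j₁±m₁, j₂±m₂, J±M) = (2,2,1,0,2,1)
P² = 8/5
sum k=1..1:
  [1] −1/2 = -1/2
S = -1/2
C² = P²·S² = 2/5 ; C = -0.632456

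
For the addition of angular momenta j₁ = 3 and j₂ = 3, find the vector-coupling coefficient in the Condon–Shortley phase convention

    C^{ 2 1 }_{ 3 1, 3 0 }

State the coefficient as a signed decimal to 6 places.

+√(1/42) = +0.154303

√[5·4!2!2!/9! · 4!2!3!3!3!1!] = √(96/7)
  +(−1)^1/∏(1,3,1,2,1,0)! = -1/12  (running -1/12)
  +(−1)^2/∏(2,2,0,1,2,1)! = 1/8  (running 1/24)
⟨..|..⟩ = √(96/7)·(1/24) = +0.154303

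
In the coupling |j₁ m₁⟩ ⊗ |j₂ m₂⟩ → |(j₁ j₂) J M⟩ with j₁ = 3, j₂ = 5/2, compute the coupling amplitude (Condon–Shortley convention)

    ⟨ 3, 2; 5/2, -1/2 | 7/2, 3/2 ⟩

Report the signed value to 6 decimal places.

√[8·2!4!3!/10! · 5!1!2!3!5!2!] = √(1536/7)
  +(−1)^0/∏(0,2,1,2,3,1)! = 1/24  (running 1/24)
  +(−1)^1/∏(1,1,0,1,4,2)! = -1/48  (running 1/48)
⟨..|..⟩ = √(1536/7)·(1/48) = +0.308607

+√(2/21) = +0.308607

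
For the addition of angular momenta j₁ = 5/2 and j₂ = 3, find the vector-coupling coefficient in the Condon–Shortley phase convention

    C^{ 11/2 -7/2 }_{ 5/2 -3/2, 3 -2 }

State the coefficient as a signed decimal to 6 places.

+0.738549

√[12·0!5!6!/12! · 1!4!1!5!2!9!] = √(49766400/11)
  +(−1)^0/∏(0,0,4,1,1,5)! = 1/2880  (running 1/2880)
⟨..|..⟩ = √(49766400/11)·(1/2880) = +0.738549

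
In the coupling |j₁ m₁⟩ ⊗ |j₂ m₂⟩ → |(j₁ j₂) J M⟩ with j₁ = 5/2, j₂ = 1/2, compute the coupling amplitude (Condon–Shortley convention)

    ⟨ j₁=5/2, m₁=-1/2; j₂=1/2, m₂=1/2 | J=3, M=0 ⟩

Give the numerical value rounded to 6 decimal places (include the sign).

j₁+j₂−J=0  J+j₁−j₂=5  J−j₁+j₂=1  j₁+j₂+J+1=7
(j₁±m₁, j₂±m₂, J±M) = (2,3,1,0,3,3)
P² = 72
sum k=0..0:
  [0] +1/12 = 1/12
S = 1/12
C² = P²·S² = 1/2 ; C = +0.707107

+0.707107  (= +√(1/2))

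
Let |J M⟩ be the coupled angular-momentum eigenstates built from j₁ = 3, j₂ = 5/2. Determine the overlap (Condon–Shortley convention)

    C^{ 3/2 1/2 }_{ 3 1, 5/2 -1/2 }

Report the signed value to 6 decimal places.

-0.097590  (= −√(1/105))

j₁+j₂−J=4  J+j₁−j₂=2  J−j₁+j₂=1  j₁+j₂+J+1=8
(j₁±m₁, j₂±m₂, J±M) = (4,2,2,3,2,1)
P² = 192/35
sum k=1..2:
  [1] −1/6 = -1/6
  [2] +1/8 = 1/8
S = -1/24
C² = P²·S² = 1/105 ; C = -0.097590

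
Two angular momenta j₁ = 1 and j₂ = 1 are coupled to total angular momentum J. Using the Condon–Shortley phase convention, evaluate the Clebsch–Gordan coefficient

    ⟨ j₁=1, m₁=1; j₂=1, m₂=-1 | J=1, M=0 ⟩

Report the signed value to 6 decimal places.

+√(1/2) = +0.707107

j₁+j₂−J=1  J+j₁−j₂=1  J−j₁+j₂=1  j₁+j₂+J+1=4
(j₁±m₁, j₂±m₂, J±M) = (2,0,0,2,1,1)
P² = 1/2
sum k=0..0:
  [0] +1/1 = 1
S = 1
C² = P²·S² = 1/2 ; C = +0.707107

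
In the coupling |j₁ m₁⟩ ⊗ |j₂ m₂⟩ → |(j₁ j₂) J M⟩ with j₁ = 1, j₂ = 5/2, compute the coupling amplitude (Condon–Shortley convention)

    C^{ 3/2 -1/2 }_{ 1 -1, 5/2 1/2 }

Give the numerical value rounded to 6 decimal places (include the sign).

+0.447214

triangle: 2!·0!·3!/6! = 12/720
(j±m)!: 0!·2!·3!·2!·1!·2! = 48
prefactor² = (2J+1)·Δ·N² = 16/5
  k=2: +1/(2!·0!·0!·1!·0!·2!) = 1/4
Σ = 1/4  ⇒  CG² = 16/5·1/4² = 1/5
CG = +√(1/5) = +0.447214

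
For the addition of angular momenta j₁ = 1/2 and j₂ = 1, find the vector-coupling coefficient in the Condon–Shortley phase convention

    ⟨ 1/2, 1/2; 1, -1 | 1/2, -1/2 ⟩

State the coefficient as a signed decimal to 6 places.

+0.816497

triangle: 1!·0!·1!/3! = 1/6
(j±m)!: 1!·0!·0!·2!·0!·1! = 2
prefactor² = (2J+1)·Δ·N² = 2/3
  k=0: +1/(0!·1!·0!·0!·0!·1!) = 1
Σ = 1  ⇒  CG² = 2/3·1² = 2/3
CG = +√(2/3) = +0.816497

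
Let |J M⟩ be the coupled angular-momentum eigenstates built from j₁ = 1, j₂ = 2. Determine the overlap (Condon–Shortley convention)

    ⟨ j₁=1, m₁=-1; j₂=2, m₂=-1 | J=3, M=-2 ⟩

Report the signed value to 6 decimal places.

+√(2/3) ≈ +0.816497

j₁+j₂−J=0  J+j₁−j₂=2  J−j₁+j₂=4  j₁+j₂+J+1=7
(j₁±m₁, j₂±m₂, J±M) = (0,2,1,3,1,5)
P² = 96
sum k=0..0:
  [0] +1/12 = 1/12
S = 1/12
C² = P²·S² = 2/3 ; C = +0.816497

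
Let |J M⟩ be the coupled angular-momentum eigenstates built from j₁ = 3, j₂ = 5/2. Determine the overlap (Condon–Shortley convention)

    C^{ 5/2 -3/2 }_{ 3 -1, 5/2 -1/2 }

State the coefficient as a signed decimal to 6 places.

triangle: 3!×3!×2!/9! = 72/362880
(j±m)!: 2!×4!×2!×3!×1!×4! = 13824
prefactor² = (2J+1)×Δ×N² = 576/35
  k=1: −1/(1!×2!×3!×1!×0!×1!) = -1/12
  k=2: +1/(2!×1!×2!×0!×1!×2!) = 1/8
Σ = 1/24  ⇒  CG² = 576/35×1/24² = 1/35
CG = +√(1/35) = +0.169031

+0.169031  (= +√(1/35))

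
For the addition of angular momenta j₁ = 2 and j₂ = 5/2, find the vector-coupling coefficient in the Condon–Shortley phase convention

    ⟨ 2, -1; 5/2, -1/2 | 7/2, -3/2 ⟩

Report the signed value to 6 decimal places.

-0.308607  (= −√(2/21))

j₁+j₂−J=1  J+j₁−j₂=3  J−j₁+j₂=4  j₁+j₂+J+1=9
(j₁±m₁, j₂±m₂, J±M) = (1,3,2,3,2,5)
P² = 384/7
sum k=0..1:
  [0] +1/24 = 1/24
  [1] −1/12 = -1/12
S = -1/24
C² = P²·S² = 2/21 ; C = -0.308607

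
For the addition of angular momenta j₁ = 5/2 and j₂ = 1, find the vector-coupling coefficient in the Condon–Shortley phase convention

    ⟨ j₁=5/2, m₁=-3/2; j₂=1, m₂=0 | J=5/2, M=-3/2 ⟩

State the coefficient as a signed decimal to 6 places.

−√(9/35) ≈ -0.507093

√[6·1!4!1!/7! · 1!4!1!1!1!4!] = √(576/35)
  +(−1)^0/∏(0,1,4,1,0,0)! = 1/24  (running 1/24)
  +(−1)^1/∏(1,0,3,0,1,1)! = -1/6  (running -1/8)
⟨..|..⟩ = √(576/35)·(-1/8) = -0.507093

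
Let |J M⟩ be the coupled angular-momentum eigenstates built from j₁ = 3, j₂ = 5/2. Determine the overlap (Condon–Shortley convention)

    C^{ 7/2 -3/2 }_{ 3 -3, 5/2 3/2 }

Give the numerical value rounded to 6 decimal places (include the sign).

triangle: 2!×4!×3!/10! = 288/3628800
(j±m)!: 0!×6!×4!×1!×2!×5! = 4147200
prefactor² = (2J+1)×Δ×N² = 18432/7
  k=2: +1/(2!×0!×4!×2!×0!×1!) = 1/96
Σ = 1/96  ⇒  CG² = 18432/7×1/96² = 2/7
CG = +√(2/7) = +0.534522

+√(2/7) = +0.534522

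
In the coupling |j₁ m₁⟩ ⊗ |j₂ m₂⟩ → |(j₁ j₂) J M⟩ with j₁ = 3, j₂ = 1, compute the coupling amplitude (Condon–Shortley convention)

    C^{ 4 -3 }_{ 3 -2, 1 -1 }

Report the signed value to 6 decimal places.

+√(3/4) ≈ +0.866025

√[9·0!6!2!/9! · 1!5!0!2!1!7!] = √(43200)
  +(−1)^0/∏(0,0,5,0,1,2)! = 1/240  (running 1/240)
⟨..|..⟩ = √(43200)·(1/240) = +0.866025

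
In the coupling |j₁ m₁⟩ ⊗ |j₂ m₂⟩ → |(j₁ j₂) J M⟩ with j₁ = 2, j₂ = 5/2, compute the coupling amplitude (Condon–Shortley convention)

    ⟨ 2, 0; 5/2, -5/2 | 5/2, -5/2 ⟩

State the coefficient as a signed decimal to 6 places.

√[6·2!2!3!/8! · 2!2!0!5!0!5!] = √(1440/7)
  +(−1)^0/∏(0,2,2,0,0,3)! = 1/24  (running 1/24)
⟨..|..⟩ = √(1440/7)·(1/24) = +0.597614

+√(5/14) ≈ +0.597614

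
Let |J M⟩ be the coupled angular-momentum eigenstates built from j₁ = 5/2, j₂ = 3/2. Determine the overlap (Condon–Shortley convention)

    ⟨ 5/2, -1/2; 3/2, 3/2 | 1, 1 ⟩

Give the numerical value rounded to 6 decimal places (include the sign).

√[3·3!2!0!/6! · 2!3!3!0!2!0!] = √(36/5)
  +(−1)^3/∏(3,0,0,0,2,0)! = -1/12  (running -1/12)
⟨..|..⟩ = √(36/5)·(-1/12) = -0.223607

−√(1/20) = -0.223607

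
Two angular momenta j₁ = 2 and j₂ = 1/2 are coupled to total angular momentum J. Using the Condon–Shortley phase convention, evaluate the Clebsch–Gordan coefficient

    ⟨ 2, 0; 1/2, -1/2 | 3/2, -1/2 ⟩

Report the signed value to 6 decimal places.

j₁+j₂−J=1  J+j₁−j₂=3  J−j₁+j₂=0  j₁+j₂+J+1=5
(j₁±m₁, j₂±m₂, J±M) = (2,2,0,1,1,2)
P² = 8/5
sum k=0..0:
  [0] +1/2 = 1/2
S = 1/2
C² = P²·S² = 2/5 ; C = +0.632456

+√(2/5) = +0.632456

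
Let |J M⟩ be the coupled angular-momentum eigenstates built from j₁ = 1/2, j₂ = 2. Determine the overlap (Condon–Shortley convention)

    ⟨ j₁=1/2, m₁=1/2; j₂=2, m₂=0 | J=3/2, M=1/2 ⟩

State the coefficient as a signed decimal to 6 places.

+√(2/5) = +0.632456

√[4·1!0!3!/5! · 1!0!2!2!2!1!] = √(8/5)
  +(−1)^0/∏(0,1,0,2,0,1)! = 1/2  (running 1/2)
⟨..|..⟩ = √(8/5)·(1/2) = +0.632456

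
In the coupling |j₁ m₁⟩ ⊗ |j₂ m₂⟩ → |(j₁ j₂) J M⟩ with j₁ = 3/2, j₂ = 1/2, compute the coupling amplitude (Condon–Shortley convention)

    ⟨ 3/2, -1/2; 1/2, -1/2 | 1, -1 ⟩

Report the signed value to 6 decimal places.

j₁+j₂−J=1  J+j₁−j₂=2  J−j₁+j₂=0  j₁+j₂+J+1=4
(j₁±m₁, j₂±m₂, J±M) = (1,2,0,1,0,2)
P² = 1
sum k=0..0:
  [0] +1/2 = 1/2
S = 1/2
C² = P²·S² = 1/4 ; C = +0.500000

+√(1/4) = +0.500000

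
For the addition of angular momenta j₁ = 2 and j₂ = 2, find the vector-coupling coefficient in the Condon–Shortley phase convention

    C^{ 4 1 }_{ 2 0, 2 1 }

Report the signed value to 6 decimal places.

+√(3/7) = +0.654654

√[9·0!4!4!/9! · 2!2!3!1!5!3!] = √(1728/7)
  +(−1)^0/∏(0,0,2,3,2,1)! = 1/24  (running 1/24)
⟨..|..⟩ = √(1728/7)·(1/24) = +0.654654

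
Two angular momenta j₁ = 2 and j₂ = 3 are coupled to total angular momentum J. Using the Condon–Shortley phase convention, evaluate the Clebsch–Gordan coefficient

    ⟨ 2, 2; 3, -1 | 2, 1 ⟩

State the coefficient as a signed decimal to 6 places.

j₁+j₂−J=3  J+j₁−j₂=1  J−j₁+j₂=3  j₁+j₂+J+1=8
(j₁±m₁, j₂±m₂, J±M) = (4,0,2,4,3,1)
P² = 216/7
sum k=0..0:
  [0] +1/12 = 1/12
S = 1/12
C² = P²·S² = 3/14 ; C = +0.462910

+√(3/14) = +0.462910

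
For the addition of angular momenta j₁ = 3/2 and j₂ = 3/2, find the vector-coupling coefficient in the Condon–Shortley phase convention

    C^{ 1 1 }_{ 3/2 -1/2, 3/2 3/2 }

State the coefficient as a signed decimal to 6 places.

+0.547723  (= +√(3/10))

j₁+j₂−J=2  J+j₁−j₂=1  J−j₁+j₂=1  j₁+j₂+J+1=5
(j₁±m₁, j₂±m₂, J±M) = (1,2,3,0,2,0)
P² = 6/5
sum k=2..2:
  [2] +1/2 = 1/2
S = 1/2
C² = P²·S² = 3/10 ; C = +0.547723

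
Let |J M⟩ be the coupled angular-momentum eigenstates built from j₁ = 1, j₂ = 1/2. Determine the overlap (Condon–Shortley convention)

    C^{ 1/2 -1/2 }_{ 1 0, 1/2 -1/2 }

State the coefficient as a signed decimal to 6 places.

j₁+j₂−J=1  J+j₁−j₂=1  J−j₁+j₂=0  j₁+j₂+J+1=3
(j₁±m₁, j₂±m₂, J±M) = (1,1,0,1,0,1)
P² = 1/3
sum k=0..0:
  [0] +1/1 = 1
S = 1
C² = P²·S² = 1/3 ; C = +0.577350

+√(1/3) = +0.577350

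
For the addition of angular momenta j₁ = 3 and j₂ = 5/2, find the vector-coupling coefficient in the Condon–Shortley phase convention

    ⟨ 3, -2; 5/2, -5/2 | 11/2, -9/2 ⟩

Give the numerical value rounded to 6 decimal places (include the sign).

triangle: 0!·6!·5!/12! = 86400/479001600
(j±m)!: 1!·5!·0!·5!·1!·10! = 52254720000
prefactor² = (2J+1)·Δ·N² = 1244160000/11
  k=0: +1/(0!·0!·5!·0!·1!·5!) = 1/14400
Σ = 1/14400  ⇒  CG² = 1244160000/11·1/14400² = 6/11
CG = +√(6/11) = +0.738549

+0.738549  (= +√(6/11))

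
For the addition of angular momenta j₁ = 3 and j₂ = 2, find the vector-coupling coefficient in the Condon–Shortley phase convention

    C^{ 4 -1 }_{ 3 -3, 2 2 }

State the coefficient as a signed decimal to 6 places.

−√(3/70) ≈ -0.207020

triangle: 1!×5!×3!/10! = 720/3628800
(j±m)!: 0!×6!×4!×0!×3!×5! = 12441600
prefactor² = (2J+1)×Δ×N² = 155520/7
  k=1: −1/(1!×0!×5!×3!×0!×0!) = -1/720
Σ = -1/720  ⇒  CG² = 155520/7×(-1/720)² = 3/70
CG = −√(3/70) = -0.207020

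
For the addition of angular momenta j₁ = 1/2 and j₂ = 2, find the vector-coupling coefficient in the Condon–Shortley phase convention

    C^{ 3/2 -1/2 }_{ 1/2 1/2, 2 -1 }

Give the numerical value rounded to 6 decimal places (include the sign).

+√(3/5) = +0.774597

√[4·1!0!3!/5! · 1!0!1!3!1!2!] = √(12/5)
  +(−1)^0/∏(0,1,0,1,0,2)! = 1/2  (running 1/2)
⟨..|..⟩ = √(12/5)·(1/2) = +0.774597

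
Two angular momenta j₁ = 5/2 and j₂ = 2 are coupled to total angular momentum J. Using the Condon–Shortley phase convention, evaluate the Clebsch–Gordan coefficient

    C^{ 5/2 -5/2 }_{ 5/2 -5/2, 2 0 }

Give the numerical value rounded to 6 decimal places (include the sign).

j₁+j₂−J=2  J+j₁−j₂=3  J−j₁+j₂=2  j₁+j₂+J+1=8
(j₁±m₁, j₂±m₂, J±M) = (0,5,2,2,0,5)
P² = 1440/7
sum k=2..2:
  [2] +1/24 = 1/24
S = 1/24
C² = P²·S² = 5/14 ; C = +0.597614

+0.597614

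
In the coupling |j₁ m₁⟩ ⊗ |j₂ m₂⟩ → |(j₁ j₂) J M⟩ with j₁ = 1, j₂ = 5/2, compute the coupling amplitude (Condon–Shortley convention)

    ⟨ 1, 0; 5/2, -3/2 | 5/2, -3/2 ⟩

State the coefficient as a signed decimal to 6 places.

+√(9/35) ≈ +0.507093

√[6·1!1!4!/7! · 1!1!1!4!1!4!] = √(576/35)
  +(−1)^0/∏(0,1,1,1,0,3)! = 1/6  (running 1/6)
  +(−1)^1/∏(1,0,0,0,1,4)! = -1/24  (running 1/8)
⟨..|..⟩ = √(576/35)·(1/8) = +0.507093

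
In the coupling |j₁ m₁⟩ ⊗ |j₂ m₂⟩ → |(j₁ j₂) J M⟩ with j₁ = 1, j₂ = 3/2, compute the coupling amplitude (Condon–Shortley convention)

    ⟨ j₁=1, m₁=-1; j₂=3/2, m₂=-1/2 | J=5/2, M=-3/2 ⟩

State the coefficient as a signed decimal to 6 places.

triangle: 0!·2!·3!/6! = 12/720
(j±m)!: 0!·2!·1!·2!·1!·4! = 96
prefactor² = (2J+1)·Δ·N² = 48/5
  k=0: +1/(0!·0!·2!·1!·0!·2!) = 1/4
Σ = 1/4  ⇒  CG² = 48/5·1/4² = 3/5
CG = +√(3/5) = +0.774597

+√(3/5) ≈ +0.774597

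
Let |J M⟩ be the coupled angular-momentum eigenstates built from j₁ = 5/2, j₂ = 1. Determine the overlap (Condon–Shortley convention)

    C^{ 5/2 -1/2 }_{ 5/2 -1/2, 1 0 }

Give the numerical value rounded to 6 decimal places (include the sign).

triangle: 1!×4!×1!/7! = 24/5040
(j±m)!: 2!×3!×1!×1!×2!×3! = 144
prefactor² = (2J+1)×Δ×N² = 144/35
  k=0: +1/(0!×1!×3!×1!×1!×0!) = 1/6
  k=1: −1/(1!×0!×2!×0!×2!×1!) = -1/4
Σ = -1/12  ⇒  CG² = 144/35×(-1/12)² = 1/35
CG = −√(1/35) = -0.169031

-0.169031  (= −√(1/35))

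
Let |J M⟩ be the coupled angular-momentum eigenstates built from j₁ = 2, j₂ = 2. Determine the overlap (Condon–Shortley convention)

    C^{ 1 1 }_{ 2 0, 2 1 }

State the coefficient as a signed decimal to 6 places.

+0.547723  (= +√(3/10))

triangle: 3!·1!·1!/6! = 6/720
(j±m)!: 2!·2!·3!·1!·2!·0! = 48
prefactor² = (2J+1)·Δ·N² = 6/5
  k=2: +1/(2!·1!·0!·1!·1!·0!) = 1/2
Σ = 1/2  ⇒  CG² = 6/5·1/2² = 3/10
CG = +√(3/10) = +0.547723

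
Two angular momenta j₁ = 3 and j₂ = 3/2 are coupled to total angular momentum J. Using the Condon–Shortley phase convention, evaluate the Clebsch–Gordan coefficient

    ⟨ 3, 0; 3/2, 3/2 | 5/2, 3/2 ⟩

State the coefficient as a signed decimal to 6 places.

+√(9/35) ≈ +0.507093

j₁+j₂−J=2  J+j₁−j₂=4  J−j₁+j₂=1  j₁+j₂+J+1=8
(j₁±m₁, j₂±m₂, J±M) = (3,3,3,0,4,1)
P² = 1296/35
sum k=2..2:
  [2] +1/12 = 1/12
S = 1/12
C² = P²·S² = 9/35 ; C = +0.507093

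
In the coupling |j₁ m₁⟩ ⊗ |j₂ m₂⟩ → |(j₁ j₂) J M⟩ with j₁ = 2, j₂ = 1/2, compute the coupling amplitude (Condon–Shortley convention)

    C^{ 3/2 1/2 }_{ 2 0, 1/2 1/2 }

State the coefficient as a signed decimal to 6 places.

-0.632456

j₁+j₂−J=1  J+j₁−j₂=3  J−j₁+j₂=0  j₁+j₂+J+1=5
(j₁±m₁, j₂±m₂, J±M) = (2,2,1,0,2,1)
P² = 8/5
sum k=1..1:
  [1] −1/2 = -1/2
S = -1/2
C² = P²·S² = 2/5 ; C = -0.632456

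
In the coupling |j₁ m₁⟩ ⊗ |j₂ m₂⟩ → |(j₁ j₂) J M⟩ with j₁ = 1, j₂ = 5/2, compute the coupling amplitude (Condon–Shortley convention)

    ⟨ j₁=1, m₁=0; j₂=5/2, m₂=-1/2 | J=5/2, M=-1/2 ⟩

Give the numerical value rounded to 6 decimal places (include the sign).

+0.169031  (= +√(1/35))

√[6·1!1!4!/7! · 1!1!2!3!2!3!] = √(144/35)
  +(−1)^0/∏(0,1,1,2,0,2)! = 1/4  (running 1/4)
  +(−1)^1/∏(1,0,0,1,1,3)! = -1/6  (running 1/12)
⟨..|..⟩ = √(144/35)·(1/12) = +0.169031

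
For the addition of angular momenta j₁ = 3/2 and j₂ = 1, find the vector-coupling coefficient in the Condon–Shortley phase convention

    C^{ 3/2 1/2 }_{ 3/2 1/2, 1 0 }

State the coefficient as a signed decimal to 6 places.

triangle: 1!·2!·1!/5! = 2/120
(j±m)!: 2!·1!·1!·1!·2!·1! = 4
prefactor² = (2J+1)·Δ·N² = 4/15
  k=0: +1/(0!·1!·1!·1!·1!·0!) = 1
  k=1: −1/(1!·0!·0!·0!·2!·1!) = -1/2
Σ = 1/2  ⇒  CG² = 4/15·1/2² = 1/15
CG = +√(1/15) = +0.258199

+√(1/15) = +0.258199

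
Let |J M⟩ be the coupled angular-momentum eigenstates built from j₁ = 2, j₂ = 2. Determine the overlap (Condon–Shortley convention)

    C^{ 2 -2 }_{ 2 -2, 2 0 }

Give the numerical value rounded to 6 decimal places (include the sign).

+0.534522

j₁+j₂−J=2  J+j₁−j₂=2  J−j₁+j₂=2  j₁+j₂+J+1=7
(j₁±m₁, j₂±m₂, J±M) = (0,4,2,2,0,4)
P² = 128/7
sum k=2..2:
  [2] +1/8 = 1/8
S = 1/8
C² = P²·S² = 2/7 ; C = +0.534522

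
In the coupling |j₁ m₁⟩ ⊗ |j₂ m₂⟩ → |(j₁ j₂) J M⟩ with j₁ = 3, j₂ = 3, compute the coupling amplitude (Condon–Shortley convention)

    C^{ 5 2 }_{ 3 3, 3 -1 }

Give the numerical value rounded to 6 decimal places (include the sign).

+0.408248

j₁+j₂−J=1  J+j₁−j₂=5  J−j₁+j₂=5  j₁+j₂+J+1=12
(j₁±m₁, j₂±m₂, J±M) = (6,0,2,4,7,3)
P² = 345600
sum k=0..0:
  [0] +1/1440 = 1/1440
S = 1/1440
C² = P²·S² = 1/6 ; C = +0.408248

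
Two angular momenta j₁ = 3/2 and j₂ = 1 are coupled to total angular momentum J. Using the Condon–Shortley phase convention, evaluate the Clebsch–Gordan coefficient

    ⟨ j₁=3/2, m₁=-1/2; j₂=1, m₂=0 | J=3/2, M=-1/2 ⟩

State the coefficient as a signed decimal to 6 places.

√[4·1!2!1!/5! · 1!2!1!1!1!2!] = √(4/15)
  +(−1)^0/∏(0,1,2,1,0,0)! = 1/2  (running 1/2)
  +(−1)^1/∏(1,0,1,0,1,1)! = -1  (running -1/2)
⟨..|..⟩ = √(4/15)·(-1/2) = -0.258199

−√(1/15) = -0.258199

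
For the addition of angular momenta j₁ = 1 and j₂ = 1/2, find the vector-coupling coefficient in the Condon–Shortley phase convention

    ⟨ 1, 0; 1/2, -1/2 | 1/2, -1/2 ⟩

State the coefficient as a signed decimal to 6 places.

triangle: 1!×1!×0!/3! = 1/6
(j±m)!: 1!×1!×0!×1!×0!×1! = 1
prefactor² = (2J+1)×Δ×N² = 1/3
  k=0: +1/(0!×1!×1!×0!×0!×0!) = 1
Σ = 1  ⇒  CG² = 1/3×1² = 1/3
CG = +√(1/3) = +0.577350

+√(1/3) ≈ +0.577350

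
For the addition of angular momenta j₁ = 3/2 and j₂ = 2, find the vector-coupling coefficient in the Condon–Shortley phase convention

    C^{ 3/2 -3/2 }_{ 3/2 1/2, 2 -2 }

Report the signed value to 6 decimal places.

triangle: 2!·1!·2!/6! = 4/720
(j±m)!: 2!·1!·0!·4!·0!·3! = 288
prefactor² = (2J+1)·Δ·N² = 32/5
  k=0: +1/(0!·2!·1!·0!·0!·2!) = 1/4
Σ = 1/4  ⇒  CG² = 32/5·1/4² = 2/5
CG = +√(2/5) = +0.632456

+0.632456  (= +√(2/5))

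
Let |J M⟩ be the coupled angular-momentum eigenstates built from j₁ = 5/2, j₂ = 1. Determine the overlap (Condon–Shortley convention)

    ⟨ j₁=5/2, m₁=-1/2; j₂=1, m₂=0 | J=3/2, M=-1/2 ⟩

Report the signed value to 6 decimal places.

triangle: 2!·3!·0!/6! = 12/720
(j±m)!: 2!·3!·1!·1!·1!·2! = 24
prefactor² = (2J+1)·Δ·N² = 8/5
  k=1: −1/(1!·1!·2!·0!·1!·0!) = -1/2
Σ = -1/2  ⇒  CG² = 8/5·(-1/2)² = 2/5
CG = −√(2/5) = -0.632456

−√(2/5) ≈ -0.632456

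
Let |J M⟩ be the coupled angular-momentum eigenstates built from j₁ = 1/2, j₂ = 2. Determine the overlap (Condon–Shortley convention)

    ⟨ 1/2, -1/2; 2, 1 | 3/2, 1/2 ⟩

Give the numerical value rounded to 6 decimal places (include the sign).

-0.774597  (= −√(3/5))

j₁+j₂−J=1  J+j₁−j₂=0  J−j₁+j₂=3  j₁+j₂+J+1=5
(j₁±m₁, j₂±m₂, J±M) = (0,1,3,1,2,1)
P² = 12/5
sum k=1..1:
  [1] −1/2 = -1/2
S = -1/2
C² = P²·S² = 3/5 ; C = -0.774597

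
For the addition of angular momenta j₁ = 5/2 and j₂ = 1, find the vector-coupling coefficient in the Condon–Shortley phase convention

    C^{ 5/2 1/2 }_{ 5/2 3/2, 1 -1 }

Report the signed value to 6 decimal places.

+√(16/35) = +0.676123

triangle: 1!×4!×1!/7! = 24/5040
(j±m)!: 4!×1!×0!×2!×3!×2! = 576
prefactor² = (2J+1)×Δ×N² = 576/35
  k=0: +1/(0!×1!×1!×0!×3!×1!) = 1/6
Σ = 1/6  ⇒  CG² = 576/35×1/6² = 16/35
CG = +√(16/35) = +0.676123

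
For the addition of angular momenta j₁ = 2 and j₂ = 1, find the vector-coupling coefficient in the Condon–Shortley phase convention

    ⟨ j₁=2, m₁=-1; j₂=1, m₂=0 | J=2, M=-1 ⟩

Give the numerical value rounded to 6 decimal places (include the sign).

j₁+j₂−J=1  J+j₁−j₂=3  J−j₁+j₂=1  j₁+j₂+J+1=6
(j₁±m₁, j₂±m₂, J±M) = (1,3,1,1,1,3)
P² = 3/2
sum k=0..1:
  [0] +1/6 = 1/6
  [1] −1/2 = -1/2
S = -1/3
C² = P²·S² = 1/6 ; C = -0.408248

−√(1/6) ≈ -0.408248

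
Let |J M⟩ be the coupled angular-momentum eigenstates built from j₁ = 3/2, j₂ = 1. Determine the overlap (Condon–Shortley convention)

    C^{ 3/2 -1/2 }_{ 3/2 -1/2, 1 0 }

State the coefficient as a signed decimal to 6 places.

-0.258199  (= −√(1/15))

j₁+j₂−J=1  J+j₁−j₂=2  J−j₁+j₂=1  j₁+j₂+J+1=5
(j₁±m₁, j₂±m₂, J±M) = (1,2,1,1,1,2)
P² = 4/15
sum k=0..1:
  [0] +1/2 = 1/2
  [1] −1/1 = -1
S = -1/2
C² = P²·S² = 1/15 ; C = -0.258199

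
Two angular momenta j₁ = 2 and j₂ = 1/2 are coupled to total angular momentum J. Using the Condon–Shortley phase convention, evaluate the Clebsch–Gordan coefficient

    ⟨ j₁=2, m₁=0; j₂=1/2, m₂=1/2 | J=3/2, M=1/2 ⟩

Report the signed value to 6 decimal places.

√[4·1!3!0!/5! · 2!2!1!0!2!1!] = √(8/5)
  +(−1)^1/∏(1,0,1,0,2,0)! = -1/2  (running -1/2)
⟨..|..⟩ = √(8/5)·(-1/2) = -0.632456

-0.632456  (= −√(2/5))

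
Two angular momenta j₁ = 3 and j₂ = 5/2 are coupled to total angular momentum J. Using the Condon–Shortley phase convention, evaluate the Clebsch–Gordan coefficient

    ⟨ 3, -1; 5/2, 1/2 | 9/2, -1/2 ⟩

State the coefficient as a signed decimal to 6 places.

√[10·1!5!4!/11! · 2!4!3!2!4!5!] = √(92160/77)
  +(−1)^0/∏(0,1,4,3,1,1)! = 1/144  (running 1/144)
  +(−1)^1/∏(1,0,3,2,2,2)! = -1/48  (running -1/72)
⟨..|..⟩ = √(92160/77)·(-1/72) = -0.480500

-0.480500  (= −√(160/693))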